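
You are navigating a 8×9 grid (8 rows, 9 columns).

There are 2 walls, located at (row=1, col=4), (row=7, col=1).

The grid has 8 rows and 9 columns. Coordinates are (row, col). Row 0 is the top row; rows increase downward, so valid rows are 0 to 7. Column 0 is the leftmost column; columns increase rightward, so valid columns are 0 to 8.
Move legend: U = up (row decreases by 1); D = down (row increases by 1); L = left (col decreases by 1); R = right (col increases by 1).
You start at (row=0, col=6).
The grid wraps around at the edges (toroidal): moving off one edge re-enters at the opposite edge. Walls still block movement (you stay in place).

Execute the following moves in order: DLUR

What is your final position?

Start: (row=0, col=6)
  D (down): (row=0, col=6) -> (row=1, col=6)
  L (left): (row=1, col=6) -> (row=1, col=5)
  U (up): (row=1, col=5) -> (row=0, col=5)
  R (right): (row=0, col=5) -> (row=0, col=6)
Final: (row=0, col=6)

Answer: Final position: (row=0, col=6)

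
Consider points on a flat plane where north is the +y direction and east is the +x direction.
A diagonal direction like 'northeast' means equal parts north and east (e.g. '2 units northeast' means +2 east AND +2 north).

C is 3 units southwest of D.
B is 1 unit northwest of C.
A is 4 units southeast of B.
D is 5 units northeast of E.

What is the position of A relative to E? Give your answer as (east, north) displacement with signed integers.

Place E at the origin (east=0, north=0).
  D is 5 units northeast of E: delta (east=+5, north=+5); D at (east=5, north=5).
  C is 3 units southwest of D: delta (east=-3, north=-3); C at (east=2, north=2).
  B is 1 unit northwest of C: delta (east=-1, north=+1); B at (east=1, north=3).
  A is 4 units southeast of B: delta (east=+4, north=-4); A at (east=5, north=-1).
Therefore A relative to E: (east=5, north=-1).

Answer: A is at (east=5, north=-1) relative to E.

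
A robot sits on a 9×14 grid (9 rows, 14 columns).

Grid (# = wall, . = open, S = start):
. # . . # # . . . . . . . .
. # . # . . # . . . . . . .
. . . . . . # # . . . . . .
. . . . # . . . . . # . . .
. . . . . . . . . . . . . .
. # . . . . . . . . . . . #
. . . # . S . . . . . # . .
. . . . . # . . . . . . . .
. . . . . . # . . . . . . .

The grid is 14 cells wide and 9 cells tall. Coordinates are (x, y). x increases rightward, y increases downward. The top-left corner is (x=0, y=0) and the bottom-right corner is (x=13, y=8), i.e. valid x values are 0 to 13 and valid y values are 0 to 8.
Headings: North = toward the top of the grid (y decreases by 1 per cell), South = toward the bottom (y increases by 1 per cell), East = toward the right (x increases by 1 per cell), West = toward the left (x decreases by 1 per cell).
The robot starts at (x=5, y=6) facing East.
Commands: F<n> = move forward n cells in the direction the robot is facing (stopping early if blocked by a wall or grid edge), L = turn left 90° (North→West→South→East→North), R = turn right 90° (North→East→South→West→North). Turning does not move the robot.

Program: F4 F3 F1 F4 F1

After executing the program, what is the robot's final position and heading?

Start: (x=5, y=6), facing East
  F4: move forward 4, now at (x=9, y=6)
  F3: move forward 1/3 (blocked), now at (x=10, y=6)
  F1: move forward 0/1 (blocked), now at (x=10, y=6)
  F4: move forward 0/4 (blocked), now at (x=10, y=6)
  F1: move forward 0/1 (blocked), now at (x=10, y=6)
Final: (x=10, y=6), facing East

Answer: Final position: (x=10, y=6), facing East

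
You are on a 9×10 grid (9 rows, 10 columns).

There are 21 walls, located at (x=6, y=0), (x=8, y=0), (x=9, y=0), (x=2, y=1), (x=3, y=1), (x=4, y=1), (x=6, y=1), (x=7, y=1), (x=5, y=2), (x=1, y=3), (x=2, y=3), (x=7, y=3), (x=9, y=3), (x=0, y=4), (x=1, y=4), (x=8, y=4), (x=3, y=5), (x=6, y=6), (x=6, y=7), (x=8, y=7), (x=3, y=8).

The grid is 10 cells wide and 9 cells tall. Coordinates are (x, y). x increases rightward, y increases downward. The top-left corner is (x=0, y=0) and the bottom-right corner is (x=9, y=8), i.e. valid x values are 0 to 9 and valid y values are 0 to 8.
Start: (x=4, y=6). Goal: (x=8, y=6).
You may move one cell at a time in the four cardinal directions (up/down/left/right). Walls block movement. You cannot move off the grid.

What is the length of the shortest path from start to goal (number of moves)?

BFS from (x=4, y=6) until reaching (x=8, y=6):
  Distance 0: (x=4, y=6)
  Distance 1: (x=4, y=5), (x=3, y=6), (x=5, y=6), (x=4, y=7)
  Distance 2: (x=4, y=4), (x=5, y=5), (x=2, y=6), (x=3, y=7), (x=5, y=7), (x=4, y=8)
  Distance 3: (x=4, y=3), (x=3, y=4), (x=5, y=4), (x=2, y=5), (x=6, y=5), (x=1, y=6), (x=2, y=7), (x=5, y=8)
  Distance 4: (x=4, y=2), (x=3, y=3), (x=5, y=3), (x=2, y=4), (x=6, y=4), (x=1, y=5), (x=7, y=5), (x=0, y=6), (x=1, y=7), (x=2, y=8), (x=6, y=8)
  Distance 5: (x=3, y=2), (x=6, y=3), (x=7, y=4), (x=0, y=5), (x=8, y=5), (x=7, y=6), (x=0, y=7), (x=1, y=8), (x=7, y=8)
  Distance 6: (x=2, y=2), (x=6, y=2), (x=9, y=5), (x=8, y=6), (x=7, y=7), (x=0, y=8), (x=8, y=8)  <- goal reached here
One shortest path (6 moves): (x=4, y=6) -> (x=5, y=6) -> (x=5, y=5) -> (x=6, y=5) -> (x=7, y=5) -> (x=8, y=5) -> (x=8, y=6)

Answer: Shortest path length: 6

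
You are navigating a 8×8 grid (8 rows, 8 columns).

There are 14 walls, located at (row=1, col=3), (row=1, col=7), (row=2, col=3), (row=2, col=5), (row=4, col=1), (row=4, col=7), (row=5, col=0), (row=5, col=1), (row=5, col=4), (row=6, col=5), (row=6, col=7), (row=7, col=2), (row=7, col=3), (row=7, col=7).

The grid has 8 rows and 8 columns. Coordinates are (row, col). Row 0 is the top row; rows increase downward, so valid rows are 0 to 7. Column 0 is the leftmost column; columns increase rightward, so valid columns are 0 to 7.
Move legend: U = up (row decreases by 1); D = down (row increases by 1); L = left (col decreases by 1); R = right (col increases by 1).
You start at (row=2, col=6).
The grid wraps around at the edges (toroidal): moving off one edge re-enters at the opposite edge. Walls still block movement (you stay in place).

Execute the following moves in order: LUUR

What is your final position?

Answer: Final position: (row=0, col=7)

Derivation:
Start: (row=2, col=6)
  L (left): blocked, stay at (row=2, col=6)
  U (up): (row=2, col=6) -> (row=1, col=6)
  U (up): (row=1, col=6) -> (row=0, col=6)
  R (right): (row=0, col=6) -> (row=0, col=7)
Final: (row=0, col=7)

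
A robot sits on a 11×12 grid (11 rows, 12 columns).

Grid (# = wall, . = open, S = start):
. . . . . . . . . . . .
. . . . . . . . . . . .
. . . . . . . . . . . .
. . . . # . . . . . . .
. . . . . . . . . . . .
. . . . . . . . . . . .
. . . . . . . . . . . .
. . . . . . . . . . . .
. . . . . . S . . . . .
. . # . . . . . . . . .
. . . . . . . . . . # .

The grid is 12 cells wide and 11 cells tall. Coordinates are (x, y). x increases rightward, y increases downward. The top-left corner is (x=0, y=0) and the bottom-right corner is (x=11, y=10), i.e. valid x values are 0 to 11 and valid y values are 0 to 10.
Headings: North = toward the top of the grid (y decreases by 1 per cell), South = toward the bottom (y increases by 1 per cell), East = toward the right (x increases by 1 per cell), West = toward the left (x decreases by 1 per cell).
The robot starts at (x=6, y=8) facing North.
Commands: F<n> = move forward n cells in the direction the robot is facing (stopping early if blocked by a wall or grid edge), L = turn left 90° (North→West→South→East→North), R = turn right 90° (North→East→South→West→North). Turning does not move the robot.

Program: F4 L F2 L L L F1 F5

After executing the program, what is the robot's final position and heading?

Start: (x=6, y=8), facing North
  F4: move forward 4, now at (x=6, y=4)
  L: turn left, now facing West
  F2: move forward 2, now at (x=4, y=4)
  L: turn left, now facing South
  L: turn left, now facing East
  L: turn left, now facing North
  F1: move forward 0/1 (blocked), now at (x=4, y=4)
  F5: move forward 0/5 (blocked), now at (x=4, y=4)
Final: (x=4, y=4), facing North

Answer: Final position: (x=4, y=4), facing North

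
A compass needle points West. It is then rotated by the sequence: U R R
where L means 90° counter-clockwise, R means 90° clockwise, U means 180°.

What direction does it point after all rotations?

Start: West
  U (U-turn (180°)) -> East
  R (right (90° clockwise)) -> South
  R (right (90° clockwise)) -> West
Final: West

Answer: Final heading: West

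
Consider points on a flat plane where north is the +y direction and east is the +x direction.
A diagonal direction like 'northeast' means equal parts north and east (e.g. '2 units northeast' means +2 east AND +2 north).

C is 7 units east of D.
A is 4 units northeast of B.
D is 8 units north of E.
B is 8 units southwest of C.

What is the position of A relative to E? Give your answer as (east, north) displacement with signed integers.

Place E at the origin (east=0, north=0).
  D is 8 units north of E: delta (east=+0, north=+8); D at (east=0, north=8).
  C is 7 units east of D: delta (east=+7, north=+0); C at (east=7, north=8).
  B is 8 units southwest of C: delta (east=-8, north=-8); B at (east=-1, north=0).
  A is 4 units northeast of B: delta (east=+4, north=+4); A at (east=3, north=4).
Therefore A relative to E: (east=3, north=4).

Answer: A is at (east=3, north=4) relative to E.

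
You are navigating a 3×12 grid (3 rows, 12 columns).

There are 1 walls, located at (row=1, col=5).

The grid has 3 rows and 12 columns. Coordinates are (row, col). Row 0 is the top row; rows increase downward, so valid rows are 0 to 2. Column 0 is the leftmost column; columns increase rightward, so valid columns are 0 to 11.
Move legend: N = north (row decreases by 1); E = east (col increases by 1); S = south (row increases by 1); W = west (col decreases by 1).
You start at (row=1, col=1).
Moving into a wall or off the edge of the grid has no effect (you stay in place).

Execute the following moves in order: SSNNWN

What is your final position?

Start: (row=1, col=1)
  S (south): (row=1, col=1) -> (row=2, col=1)
  S (south): blocked, stay at (row=2, col=1)
  N (north): (row=2, col=1) -> (row=1, col=1)
  N (north): (row=1, col=1) -> (row=0, col=1)
  W (west): (row=0, col=1) -> (row=0, col=0)
  N (north): blocked, stay at (row=0, col=0)
Final: (row=0, col=0)

Answer: Final position: (row=0, col=0)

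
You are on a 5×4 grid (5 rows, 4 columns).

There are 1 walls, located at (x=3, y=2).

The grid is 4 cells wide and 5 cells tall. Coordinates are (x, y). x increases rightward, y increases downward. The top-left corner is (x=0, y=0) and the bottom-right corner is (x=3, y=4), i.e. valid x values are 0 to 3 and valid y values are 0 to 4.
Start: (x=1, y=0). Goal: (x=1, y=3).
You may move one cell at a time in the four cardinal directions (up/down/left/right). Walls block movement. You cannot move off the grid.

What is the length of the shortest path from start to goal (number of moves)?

BFS from (x=1, y=0) until reaching (x=1, y=3):
  Distance 0: (x=1, y=0)
  Distance 1: (x=0, y=0), (x=2, y=0), (x=1, y=1)
  Distance 2: (x=3, y=0), (x=0, y=1), (x=2, y=1), (x=1, y=2)
  Distance 3: (x=3, y=1), (x=0, y=2), (x=2, y=2), (x=1, y=3)  <- goal reached here
One shortest path (3 moves): (x=1, y=0) -> (x=1, y=1) -> (x=1, y=2) -> (x=1, y=3)

Answer: Shortest path length: 3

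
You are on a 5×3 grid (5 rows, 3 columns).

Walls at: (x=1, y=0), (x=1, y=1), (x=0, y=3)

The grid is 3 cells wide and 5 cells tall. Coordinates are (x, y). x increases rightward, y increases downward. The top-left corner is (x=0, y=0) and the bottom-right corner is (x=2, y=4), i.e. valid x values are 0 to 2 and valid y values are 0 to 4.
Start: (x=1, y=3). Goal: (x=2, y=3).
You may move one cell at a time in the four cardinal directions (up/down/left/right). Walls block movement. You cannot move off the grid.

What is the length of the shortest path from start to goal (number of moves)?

BFS from (x=1, y=3) until reaching (x=2, y=3):
  Distance 0: (x=1, y=3)
  Distance 1: (x=1, y=2), (x=2, y=3), (x=1, y=4)  <- goal reached here
One shortest path (1 moves): (x=1, y=3) -> (x=2, y=3)

Answer: Shortest path length: 1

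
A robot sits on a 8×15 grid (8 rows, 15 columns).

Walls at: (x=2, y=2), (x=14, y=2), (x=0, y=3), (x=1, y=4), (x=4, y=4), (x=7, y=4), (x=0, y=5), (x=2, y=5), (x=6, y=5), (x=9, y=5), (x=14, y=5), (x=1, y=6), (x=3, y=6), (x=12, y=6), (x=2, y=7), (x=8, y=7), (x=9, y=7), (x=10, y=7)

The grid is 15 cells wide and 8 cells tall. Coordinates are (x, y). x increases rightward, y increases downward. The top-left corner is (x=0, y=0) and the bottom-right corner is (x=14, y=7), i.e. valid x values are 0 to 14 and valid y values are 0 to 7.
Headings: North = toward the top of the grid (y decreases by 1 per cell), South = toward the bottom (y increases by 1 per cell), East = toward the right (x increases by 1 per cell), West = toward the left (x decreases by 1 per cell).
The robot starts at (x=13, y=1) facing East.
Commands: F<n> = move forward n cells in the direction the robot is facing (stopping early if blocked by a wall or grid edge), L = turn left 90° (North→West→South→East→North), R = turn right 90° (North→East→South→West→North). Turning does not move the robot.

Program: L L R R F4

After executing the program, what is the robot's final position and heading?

Start: (x=13, y=1), facing East
  L: turn left, now facing North
  L: turn left, now facing West
  R: turn right, now facing North
  R: turn right, now facing East
  F4: move forward 1/4 (blocked), now at (x=14, y=1)
Final: (x=14, y=1), facing East

Answer: Final position: (x=14, y=1), facing East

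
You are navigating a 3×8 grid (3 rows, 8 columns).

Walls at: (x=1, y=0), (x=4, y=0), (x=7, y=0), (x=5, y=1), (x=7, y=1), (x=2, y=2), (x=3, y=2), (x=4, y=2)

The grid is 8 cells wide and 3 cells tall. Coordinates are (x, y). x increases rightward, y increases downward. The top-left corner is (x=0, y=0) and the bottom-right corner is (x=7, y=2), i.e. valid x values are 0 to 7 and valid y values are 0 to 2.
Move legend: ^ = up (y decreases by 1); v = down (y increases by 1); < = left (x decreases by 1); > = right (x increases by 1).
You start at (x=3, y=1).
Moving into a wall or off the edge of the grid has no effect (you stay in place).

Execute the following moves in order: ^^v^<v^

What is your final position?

Answer: Final position: (x=2, y=0)

Derivation:
Start: (x=3, y=1)
  ^ (up): (x=3, y=1) -> (x=3, y=0)
  ^ (up): blocked, stay at (x=3, y=0)
  v (down): (x=3, y=0) -> (x=3, y=1)
  ^ (up): (x=3, y=1) -> (x=3, y=0)
  < (left): (x=3, y=0) -> (x=2, y=0)
  v (down): (x=2, y=0) -> (x=2, y=1)
  ^ (up): (x=2, y=1) -> (x=2, y=0)
Final: (x=2, y=0)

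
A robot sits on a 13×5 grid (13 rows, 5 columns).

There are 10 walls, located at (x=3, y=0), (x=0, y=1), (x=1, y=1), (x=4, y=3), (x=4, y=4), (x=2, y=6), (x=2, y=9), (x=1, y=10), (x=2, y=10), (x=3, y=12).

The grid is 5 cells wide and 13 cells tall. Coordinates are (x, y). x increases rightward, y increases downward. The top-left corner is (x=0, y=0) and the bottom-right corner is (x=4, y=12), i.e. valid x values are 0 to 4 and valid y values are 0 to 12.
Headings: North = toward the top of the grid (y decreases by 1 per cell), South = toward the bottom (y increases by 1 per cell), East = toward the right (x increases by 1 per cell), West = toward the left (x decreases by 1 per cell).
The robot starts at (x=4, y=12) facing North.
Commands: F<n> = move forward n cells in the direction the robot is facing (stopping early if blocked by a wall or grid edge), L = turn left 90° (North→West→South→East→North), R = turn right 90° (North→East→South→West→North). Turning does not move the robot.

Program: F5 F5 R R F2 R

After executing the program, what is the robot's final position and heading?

Answer: Final position: (x=4, y=7), facing West

Derivation:
Start: (x=4, y=12), facing North
  F5: move forward 5, now at (x=4, y=7)
  F5: move forward 2/5 (blocked), now at (x=4, y=5)
  R: turn right, now facing East
  R: turn right, now facing South
  F2: move forward 2, now at (x=4, y=7)
  R: turn right, now facing West
Final: (x=4, y=7), facing West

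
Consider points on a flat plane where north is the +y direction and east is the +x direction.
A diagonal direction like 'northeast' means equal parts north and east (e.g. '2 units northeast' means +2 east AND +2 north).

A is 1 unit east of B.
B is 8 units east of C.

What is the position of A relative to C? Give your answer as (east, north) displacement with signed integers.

Place C at the origin (east=0, north=0).
  B is 8 units east of C: delta (east=+8, north=+0); B at (east=8, north=0).
  A is 1 unit east of B: delta (east=+1, north=+0); A at (east=9, north=0).
Therefore A relative to C: (east=9, north=0).

Answer: A is at (east=9, north=0) relative to C.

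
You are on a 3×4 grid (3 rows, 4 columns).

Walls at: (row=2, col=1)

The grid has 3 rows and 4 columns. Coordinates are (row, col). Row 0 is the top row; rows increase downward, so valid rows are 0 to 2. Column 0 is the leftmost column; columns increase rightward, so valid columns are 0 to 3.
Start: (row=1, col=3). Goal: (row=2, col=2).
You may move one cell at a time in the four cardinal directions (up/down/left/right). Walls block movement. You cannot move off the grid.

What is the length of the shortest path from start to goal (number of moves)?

BFS from (row=1, col=3) until reaching (row=2, col=2):
  Distance 0: (row=1, col=3)
  Distance 1: (row=0, col=3), (row=1, col=2), (row=2, col=3)
  Distance 2: (row=0, col=2), (row=1, col=1), (row=2, col=2)  <- goal reached here
One shortest path (2 moves): (row=1, col=3) -> (row=1, col=2) -> (row=2, col=2)

Answer: Shortest path length: 2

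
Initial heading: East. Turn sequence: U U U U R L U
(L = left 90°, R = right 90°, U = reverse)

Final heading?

Start: East
  U (U-turn (180°)) -> West
  U (U-turn (180°)) -> East
  U (U-turn (180°)) -> West
  U (U-turn (180°)) -> East
  R (right (90° clockwise)) -> South
  L (left (90° counter-clockwise)) -> East
  U (U-turn (180°)) -> West
Final: West

Answer: Final heading: West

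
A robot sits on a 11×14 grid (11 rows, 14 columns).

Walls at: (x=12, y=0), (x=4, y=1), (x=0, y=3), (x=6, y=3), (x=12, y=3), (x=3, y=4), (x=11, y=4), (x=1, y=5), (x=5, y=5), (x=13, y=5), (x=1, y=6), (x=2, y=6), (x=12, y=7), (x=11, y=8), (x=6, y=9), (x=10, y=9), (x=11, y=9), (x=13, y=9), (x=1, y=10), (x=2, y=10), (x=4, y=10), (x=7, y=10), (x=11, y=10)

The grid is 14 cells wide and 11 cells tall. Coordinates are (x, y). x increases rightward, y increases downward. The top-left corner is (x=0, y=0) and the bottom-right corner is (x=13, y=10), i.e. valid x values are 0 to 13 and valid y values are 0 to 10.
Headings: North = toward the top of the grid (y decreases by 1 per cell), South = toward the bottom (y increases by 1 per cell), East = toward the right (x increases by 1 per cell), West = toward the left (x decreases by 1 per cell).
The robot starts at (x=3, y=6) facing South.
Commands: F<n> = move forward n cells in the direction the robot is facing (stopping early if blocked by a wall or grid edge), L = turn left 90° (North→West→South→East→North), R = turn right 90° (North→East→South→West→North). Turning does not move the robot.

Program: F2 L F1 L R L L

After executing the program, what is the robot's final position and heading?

Answer: Final position: (x=4, y=8), facing West

Derivation:
Start: (x=3, y=6), facing South
  F2: move forward 2, now at (x=3, y=8)
  L: turn left, now facing East
  F1: move forward 1, now at (x=4, y=8)
  L: turn left, now facing North
  R: turn right, now facing East
  L: turn left, now facing North
  L: turn left, now facing West
Final: (x=4, y=8), facing West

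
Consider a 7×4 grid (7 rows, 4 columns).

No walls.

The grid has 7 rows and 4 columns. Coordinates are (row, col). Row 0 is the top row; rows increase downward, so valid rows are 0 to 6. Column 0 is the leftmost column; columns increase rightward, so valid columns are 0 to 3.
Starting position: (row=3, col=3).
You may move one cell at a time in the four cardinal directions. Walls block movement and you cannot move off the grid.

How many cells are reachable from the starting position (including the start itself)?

Answer: Reachable cells: 28

Derivation:
BFS flood-fill from (row=3, col=3):
  Distance 0: (row=3, col=3)
  Distance 1: (row=2, col=3), (row=3, col=2), (row=4, col=3)
  Distance 2: (row=1, col=3), (row=2, col=2), (row=3, col=1), (row=4, col=2), (row=5, col=3)
  Distance 3: (row=0, col=3), (row=1, col=2), (row=2, col=1), (row=3, col=0), (row=4, col=1), (row=5, col=2), (row=6, col=3)
  Distance 4: (row=0, col=2), (row=1, col=1), (row=2, col=0), (row=4, col=0), (row=5, col=1), (row=6, col=2)
  Distance 5: (row=0, col=1), (row=1, col=0), (row=5, col=0), (row=6, col=1)
  Distance 6: (row=0, col=0), (row=6, col=0)
Total reachable: 28 (grid has 28 open cells total)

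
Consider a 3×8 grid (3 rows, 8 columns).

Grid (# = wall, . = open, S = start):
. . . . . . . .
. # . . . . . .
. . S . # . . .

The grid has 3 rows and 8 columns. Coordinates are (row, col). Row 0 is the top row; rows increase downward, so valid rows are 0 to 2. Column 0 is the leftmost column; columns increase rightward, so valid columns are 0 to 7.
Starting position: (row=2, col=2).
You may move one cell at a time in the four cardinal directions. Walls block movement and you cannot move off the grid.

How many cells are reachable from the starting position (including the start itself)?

Answer: Reachable cells: 22

Derivation:
BFS flood-fill from (row=2, col=2):
  Distance 0: (row=2, col=2)
  Distance 1: (row=1, col=2), (row=2, col=1), (row=2, col=3)
  Distance 2: (row=0, col=2), (row=1, col=3), (row=2, col=0)
  Distance 3: (row=0, col=1), (row=0, col=3), (row=1, col=0), (row=1, col=4)
  Distance 4: (row=0, col=0), (row=0, col=4), (row=1, col=5)
  Distance 5: (row=0, col=5), (row=1, col=6), (row=2, col=5)
  Distance 6: (row=0, col=6), (row=1, col=7), (row=2, col=6)
  Distance 7: (row=0, col=7), (row=2, col=7)
Total reachable: 22 (grid has 22 open cells total)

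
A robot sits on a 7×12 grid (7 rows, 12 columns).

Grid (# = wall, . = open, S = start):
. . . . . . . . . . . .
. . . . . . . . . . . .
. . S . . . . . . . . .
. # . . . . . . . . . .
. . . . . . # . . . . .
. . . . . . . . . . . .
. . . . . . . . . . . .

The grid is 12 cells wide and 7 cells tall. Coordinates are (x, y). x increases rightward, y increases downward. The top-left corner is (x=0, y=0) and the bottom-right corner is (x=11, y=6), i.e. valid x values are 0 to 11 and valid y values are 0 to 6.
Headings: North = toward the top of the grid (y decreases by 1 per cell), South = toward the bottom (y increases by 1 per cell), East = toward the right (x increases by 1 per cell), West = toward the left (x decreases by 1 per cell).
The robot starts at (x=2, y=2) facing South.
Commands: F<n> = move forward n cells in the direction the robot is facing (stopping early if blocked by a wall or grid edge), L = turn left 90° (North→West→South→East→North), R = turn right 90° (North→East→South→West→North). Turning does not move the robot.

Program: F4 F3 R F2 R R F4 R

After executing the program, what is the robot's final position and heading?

Answer: Final position: (x=4, y=6), facing South

Derivation:
Start: (x=2, y=2), facing South
  F4: move forward 4, now at (x=2, y=6)
  F3: move forward 0/3 (blocked), now at (x=2, y=6)
  R: turn right, now facing West
  F2: move forward 2, now at (x=0, y=6)
  R: turn right, now facing North
  R: turn right, now facing East
  F4: move forward 4, now at (x=4, y=6)
  R: turn right, now facing South
Final: (x=4, y=6), facing South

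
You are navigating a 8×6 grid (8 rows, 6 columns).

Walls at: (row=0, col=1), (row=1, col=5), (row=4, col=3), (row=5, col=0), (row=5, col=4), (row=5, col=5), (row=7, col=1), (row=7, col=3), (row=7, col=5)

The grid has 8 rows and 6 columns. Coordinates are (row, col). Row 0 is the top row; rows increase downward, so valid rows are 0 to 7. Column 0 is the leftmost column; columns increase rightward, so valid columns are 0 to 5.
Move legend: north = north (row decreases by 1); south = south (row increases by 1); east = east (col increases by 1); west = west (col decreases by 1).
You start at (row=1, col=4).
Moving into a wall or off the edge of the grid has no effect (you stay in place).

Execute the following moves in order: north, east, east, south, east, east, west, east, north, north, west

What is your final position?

Answer: Final position: (row=0, col=4)

Derivation:
Start: (row=1, col=4)
  north (north): (row=1, col=4) -> (row=0, col=4)
  east (east): (row=0, col=4) -> (row=0, col=5)
  east (east): blocked, stay at (row=0, col=5)
  south (south): blocked, stay at (row=0, col=5)
  east (east): blocked, stay at (row=0, col=5)
  east (east): blocked, stay at (row=0, col=5)
  west (west): (row=0, col=5) -> (row=0, col=4)
  east (east): (row=0, col=4) -> (row=0, col=5)
  north (north): blocked, stay at (row=0, col=5)
  north (north): blocked, stay at (row=0, col=5)
  west (west): (row=0, col=5) -> (row=0, col=4)
Final: (row=0, col=4)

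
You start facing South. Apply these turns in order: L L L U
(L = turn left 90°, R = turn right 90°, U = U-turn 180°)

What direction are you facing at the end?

Start: South
  L (left (90° counter-clockwise)) -> East
  L (left (90° counter-clockwise)) -> North
  L (left (90° counter-clockwise)) -> West
  U (U-turn (180°)) -> East
Final: East

Answer: Final heading: East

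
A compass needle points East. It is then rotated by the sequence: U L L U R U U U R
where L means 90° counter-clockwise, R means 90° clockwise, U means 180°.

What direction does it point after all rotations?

Answer: Final heading: West

Derivation:
Start: East
  U (U-turn (180°)) -> West
  L (left (90° counter-clockwise)) -> South
  L (left (90° counter-clockwise)) -> East
  U (U-turn (180°)) -> West
  R (right (90° clockwise)) -> North
  U (U-turn (180°)) -> South
  U (U-turn (180°)) -> North
  U (U-turn (180°)) -> South
  R (right (90° clockwise)) -> West
Final: West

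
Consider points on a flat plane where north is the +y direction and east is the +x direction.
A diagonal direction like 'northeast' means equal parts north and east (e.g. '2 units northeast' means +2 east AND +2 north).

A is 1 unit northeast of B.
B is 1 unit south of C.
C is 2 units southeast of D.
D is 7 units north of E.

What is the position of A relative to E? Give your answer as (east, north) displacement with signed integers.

Place E at the origin (east=0, north=0).
  D is 7 units north of E: delta (east=+0, north=+7); D at (east=0, north=7).
  C is 2 units southeast of D: delta (east=+2, north=-2); C at (east=2, north=5).
  B is 1 unit south of C: delta (east=+0, north=-1); B at (east=2, north=4).
  A is 1 unit northeast of B: delta (east=+1, north=+1); A at (east=3, north=5).
Therefore A relative to E: (east=3, north=5).

Answer: A is at (east=3, north=5) relative to E.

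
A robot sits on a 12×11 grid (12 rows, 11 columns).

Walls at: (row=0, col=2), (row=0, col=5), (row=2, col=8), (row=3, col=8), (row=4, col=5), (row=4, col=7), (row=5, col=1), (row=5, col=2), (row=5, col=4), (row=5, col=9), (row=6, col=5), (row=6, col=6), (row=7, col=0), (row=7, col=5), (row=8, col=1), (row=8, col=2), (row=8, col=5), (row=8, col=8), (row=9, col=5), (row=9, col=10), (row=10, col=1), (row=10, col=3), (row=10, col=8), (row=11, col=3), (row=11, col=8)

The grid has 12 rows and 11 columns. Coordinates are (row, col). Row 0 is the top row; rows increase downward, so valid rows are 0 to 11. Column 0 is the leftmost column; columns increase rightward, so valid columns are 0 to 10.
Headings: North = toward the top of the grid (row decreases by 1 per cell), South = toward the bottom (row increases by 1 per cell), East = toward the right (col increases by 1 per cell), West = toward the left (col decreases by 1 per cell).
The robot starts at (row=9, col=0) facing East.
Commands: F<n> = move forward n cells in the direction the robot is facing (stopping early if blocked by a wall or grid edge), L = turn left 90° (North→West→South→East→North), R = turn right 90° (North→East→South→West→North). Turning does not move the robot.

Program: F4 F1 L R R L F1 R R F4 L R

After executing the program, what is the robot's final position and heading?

Answer: Final position: (row=9, col=0), facing West

Derivation:
Start: (row=9, col=0), facing East
  F4: move forward 4, now at (row=9, col=4)
  F1: move forward 0/1 (blocked), now at (row=9, col=4)
  L: turn left, now facing North
  R: turn right, now facing East
  R: turn right, now facing South
  L: turn left, now facing East
  F1: move forward 0/1 (blocked), now at (row=9, col=4)
  R: turn right, now facing South
  R: turn right, now facing West
  F4: move forward 4, now at (row=9, col=0)
  L: turn left, now facing South
  R: turn right, now facing West
Final: (row=9, col=0), facing West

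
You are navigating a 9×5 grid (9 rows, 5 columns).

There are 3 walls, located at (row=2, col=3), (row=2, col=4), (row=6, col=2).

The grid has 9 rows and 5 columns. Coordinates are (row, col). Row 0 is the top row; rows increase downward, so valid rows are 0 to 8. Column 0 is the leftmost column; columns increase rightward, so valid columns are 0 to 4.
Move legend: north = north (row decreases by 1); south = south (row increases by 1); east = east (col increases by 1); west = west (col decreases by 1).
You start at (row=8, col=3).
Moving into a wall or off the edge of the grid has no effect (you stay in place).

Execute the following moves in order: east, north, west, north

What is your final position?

Answer: Final position: (row=6, col=3)

Derivation:
Start: (row=8, col=3)
  east (east): (row=8, col=3) -> (row=8, col=4)
  north (north): (row=8, col=4) -> (row=7, col=4)
  west (west): (row=7, col=4) -> (row=7, col=3)
  north (north): (row=7, col=3) -> (row=6, col=3)
Final: (row=6, col=3)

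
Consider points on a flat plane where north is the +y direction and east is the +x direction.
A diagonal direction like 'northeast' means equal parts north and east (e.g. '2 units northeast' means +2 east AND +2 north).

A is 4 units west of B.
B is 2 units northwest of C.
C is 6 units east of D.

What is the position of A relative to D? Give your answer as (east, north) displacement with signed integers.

Answer: A is at (east=0, north=2) relative to D.

Derivation:
Place D at the origin (east=0, north=0).
  C is 6 units east of D: delta (east=+6, north=+0); C at (east=6, north=0).
  B is 2 units northwest of C: delta (east=-2, north=+2); B at (east=4, north=2).
  A is 4 units west of B: delta (east=-4, north=+0); A at (east=0, north=2).
Therefore A relative to D: (east=0, north=2).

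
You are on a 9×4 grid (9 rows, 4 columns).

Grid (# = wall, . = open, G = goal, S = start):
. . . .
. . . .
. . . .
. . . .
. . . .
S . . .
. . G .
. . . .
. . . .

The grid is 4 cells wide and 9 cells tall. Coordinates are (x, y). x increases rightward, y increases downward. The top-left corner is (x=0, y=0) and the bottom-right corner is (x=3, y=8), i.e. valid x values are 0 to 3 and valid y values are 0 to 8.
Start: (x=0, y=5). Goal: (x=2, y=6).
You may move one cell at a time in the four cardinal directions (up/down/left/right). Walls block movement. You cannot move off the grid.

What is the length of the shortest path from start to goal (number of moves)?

BFS from (x=0, y=5) until reaching (x=2, y=6):
  Distance 0: (x=0, y=5)
  Distance 1: (x=0, y=4), (x=1, y=5), (x=0, y=6)
  Distance 2: (x=0, y=3), (x=1, y=4), (x=2, y=5), (x=1, y=6), (x=0, y=7)
  Distance 3: (x=0, y=2), (x=1, y=3), (x=2, y=4), (x=3, y=5), (x=2, y=6), (x=1, y=7), (x=0, y=8)  <- goal reached here
One shortest path (3 moves): (x=0, y=5) -> (x=1, y=5) -> (x=2, y=5) -> (x=2, y=6)

Answer: Shortest path length: 3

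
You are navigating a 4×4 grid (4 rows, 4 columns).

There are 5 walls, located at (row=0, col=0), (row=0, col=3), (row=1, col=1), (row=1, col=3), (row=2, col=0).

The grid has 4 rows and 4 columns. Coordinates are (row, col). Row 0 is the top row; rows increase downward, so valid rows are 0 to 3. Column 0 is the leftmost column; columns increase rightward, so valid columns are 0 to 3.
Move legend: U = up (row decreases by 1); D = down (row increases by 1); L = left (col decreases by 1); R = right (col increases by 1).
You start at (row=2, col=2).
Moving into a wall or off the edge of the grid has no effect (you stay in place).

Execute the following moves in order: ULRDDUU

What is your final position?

Start: (row=2, col=2)
  U (up): (row=2, col=2) -> (row=1, col=2)
  L (left): blocked, stay at (row=1, col=2)
  R (right): blocked, stay at (row=1, col=2)
  D (down): (row=1, col=2) -> (row=2, col=2)
  D (down): (row=2, col=2) -> (row=3, col=2)
  U (up): (row=3, col=2) -> (row=2, col=2)
  U (up): (row=2, col=2) -> (row=1, col=2)
Final: (row=1, col=2)

Answer: Final position: (row=1, col=2)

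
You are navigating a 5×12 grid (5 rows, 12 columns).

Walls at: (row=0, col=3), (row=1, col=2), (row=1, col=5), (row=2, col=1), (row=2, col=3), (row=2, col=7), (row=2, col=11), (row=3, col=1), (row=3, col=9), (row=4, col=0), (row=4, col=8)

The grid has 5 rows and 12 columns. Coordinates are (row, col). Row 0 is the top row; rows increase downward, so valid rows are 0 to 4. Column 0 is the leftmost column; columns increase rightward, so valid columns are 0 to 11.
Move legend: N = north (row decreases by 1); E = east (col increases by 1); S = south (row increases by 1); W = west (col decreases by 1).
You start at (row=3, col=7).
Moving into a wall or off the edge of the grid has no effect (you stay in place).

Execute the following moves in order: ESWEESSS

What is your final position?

Start: (row=3, col=7)
  E (east): (row=3, col=7) -> (row=3, col=8)
  S (south): blocked, stay at (row=3, col=8)
  W (west): (row=3, col=8) -> (row=3, col=7)
  E (east): (row=3, col=7) -> (row=3, col=8)
  E (east): blocked, stay at (row=3, col=8)
  [×3]S (south): blocked, stay at (row=3, col=8)
Final: (row=3, col=8)

Answer: Final position: (row=3, col=8)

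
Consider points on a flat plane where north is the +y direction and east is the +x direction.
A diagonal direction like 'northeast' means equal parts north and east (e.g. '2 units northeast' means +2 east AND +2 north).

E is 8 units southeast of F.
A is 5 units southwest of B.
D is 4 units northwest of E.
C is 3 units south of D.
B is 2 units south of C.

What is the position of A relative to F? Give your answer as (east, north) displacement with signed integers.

Answer: A is at (east=-1, north=-14) relative to F.

Derivation:
Place F at the origin (east=0, north=0).
  E is 8 units southeast of F: delta (east=+8, north=-8); E at (east=8, north=-8).
  D is 4 units northwest of E: delta (east=-4, north=+4); D at (east=4, north=-4).
  C is 3 units south of D: delta (east=+0, north=-3); C at (east=4, north=-7).
  B is 2 units south of C: delta (east=+0, north=-2); B at (east=4, north=-9).
  A is 5 units southwest of B: delta (east=-5, north=-5); A at (east=-1, north=-14).
Therefore A relative to F: (east=-1, north=-14).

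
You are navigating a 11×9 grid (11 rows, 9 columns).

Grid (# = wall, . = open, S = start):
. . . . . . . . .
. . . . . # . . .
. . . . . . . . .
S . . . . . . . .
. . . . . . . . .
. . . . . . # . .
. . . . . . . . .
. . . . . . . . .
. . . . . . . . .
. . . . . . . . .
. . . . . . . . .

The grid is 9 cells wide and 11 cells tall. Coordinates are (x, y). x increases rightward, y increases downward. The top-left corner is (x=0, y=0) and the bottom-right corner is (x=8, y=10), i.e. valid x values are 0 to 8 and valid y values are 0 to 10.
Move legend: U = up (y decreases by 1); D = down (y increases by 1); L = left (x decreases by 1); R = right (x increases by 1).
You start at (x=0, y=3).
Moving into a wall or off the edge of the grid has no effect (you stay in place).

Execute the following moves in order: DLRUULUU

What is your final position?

Start: (x=0, y=3)
  D (down): (x=0, y=3) -> (x=0, y=4)
  L (left): blocked, stay at (x=0, y=4)
  R (right): (x=0, y=4) -> (x=1, y=4)
  U (up): (x=1, y=4) -> (x=1, y=3)
  U (up): (x=1, y=3) -> (x=1, y=2)
  L (left): (x=1, y=2) -> (x=0, y=2)
  U (up): (x=0, y=2) -> (x=0, y=1)
  U (up): (x=0, y=1) -> (x=0, y=0)
Final: (x=0, y=0)

Answer: Final position: (x=0, y=0)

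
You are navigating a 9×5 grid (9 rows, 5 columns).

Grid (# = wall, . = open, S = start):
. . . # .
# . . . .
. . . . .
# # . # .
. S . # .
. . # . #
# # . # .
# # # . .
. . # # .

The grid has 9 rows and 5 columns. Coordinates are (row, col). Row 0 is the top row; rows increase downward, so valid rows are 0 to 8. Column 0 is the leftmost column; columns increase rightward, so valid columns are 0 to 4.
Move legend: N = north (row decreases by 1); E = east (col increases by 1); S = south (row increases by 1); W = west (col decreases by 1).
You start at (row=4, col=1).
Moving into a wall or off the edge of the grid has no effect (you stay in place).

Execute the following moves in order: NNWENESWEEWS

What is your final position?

Start: (row=4, col=1)
  N (north): blocked, stay at (row=4, col=1)
  N (north): blocked, stay at (row=4, col=1)
  W (west): (row=4, col=1) -> (row=4, col=0)
  E (east): (row=4, col=0) -> (row=4, col=1)
  N (north): blocked, stay at (row=4, col=1)
  E (east): (row=4, col=1) -> (row=4, col=2)
  S (south): blocked, stay at (row=4, col=2)
  W (west): (row=4, col=2) -> (row=4, col=1)
  E (east): (row=4, col=1) -> (row=4, col=2)
  E (east): blocked, stay at (row=4, col=2)
  W (west): (row=4, col=2) -> (row=4, col=1)
  S (south): (row=4, col=1) -> (row=5, col=1)
Final: (row=5, col=1)

Answer: Final position: (row=5, col=1)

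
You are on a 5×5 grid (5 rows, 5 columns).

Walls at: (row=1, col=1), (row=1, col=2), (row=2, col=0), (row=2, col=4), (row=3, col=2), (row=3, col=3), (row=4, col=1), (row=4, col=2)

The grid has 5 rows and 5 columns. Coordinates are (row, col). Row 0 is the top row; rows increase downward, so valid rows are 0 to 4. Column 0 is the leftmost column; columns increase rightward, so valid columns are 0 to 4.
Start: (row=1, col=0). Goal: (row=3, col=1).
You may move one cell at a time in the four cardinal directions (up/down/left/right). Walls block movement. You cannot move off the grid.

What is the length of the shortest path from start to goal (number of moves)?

Answer: Shortest path length: 9

Derivation:
BFS from (row=1, col=0) until reaching (row=3, col=1):
  Distance 0: (row=1, col=0)
  Distance 1: (row=0, col=0)
  Distance 2: (row=0, col=1)
  Distance 3: (row=0, col=2)
  Distance 4: (row=0, col=3)
  Distance 5: (row=0, col=4), (row=1, col=3)
  Distance 6: (row=1, col=4), (row=2, col=3)
  Distance 7: (row=2, col=2)
  Distance 8: (row=2, col=1)
  Distance 9: (row=3, col=1)  <- goal reached here
One shortest path (9 moves): (row=1, col=0) -> (row=0, col=0) -> (row=0, col=1) -> (row=0, col=2) -> (row=0, col=3) -> (row=1, col=3) -> (row=2, col=3) -> (row=2, col=2) -> (row=2, col=1) -> (row=3, col=1)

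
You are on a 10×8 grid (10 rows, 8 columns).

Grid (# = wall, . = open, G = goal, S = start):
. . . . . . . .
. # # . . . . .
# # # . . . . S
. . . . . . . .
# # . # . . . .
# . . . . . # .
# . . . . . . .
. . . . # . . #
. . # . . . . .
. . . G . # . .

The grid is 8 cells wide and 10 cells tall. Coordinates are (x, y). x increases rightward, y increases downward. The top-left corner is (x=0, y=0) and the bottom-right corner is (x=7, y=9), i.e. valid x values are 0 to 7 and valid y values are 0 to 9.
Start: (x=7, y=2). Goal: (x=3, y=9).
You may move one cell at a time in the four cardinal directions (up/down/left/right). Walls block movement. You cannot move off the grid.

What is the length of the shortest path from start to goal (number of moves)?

BFS from (x=7, y=2) until reaching (x=3, y=9):
  Distance 0: (x=7, y=2)
  Distance 1: (x=7, y=1), (x=6, y=2), (x=7, y=3)
  Distance 2: (x=7, y=0), (x=6, y=1), (x=5, y=2), (x=6, y=3), (x=7, y=4)
  Distance 3: (x=6, y=0), (x=5, y=1), (x=4, y=2), (x=5, y=3), (x=6, y=4), (x=7, y=5)
  Distance 4: (x=5, y=0), (x=4, y=1), (x=3, y=2), (x=4, y=3), (x=5, y=4), (x=7, y=6)
  Distance 5: (x=4, y=0), (x=3, y=1), (x=3, y=3), (x=4, y=4), (x=5, y=5), (x=6, y=6)
  Distance 6: (x=3, y=0), (x=2, y=3), (x=4, y=5), (x=5, y=6), (x=6, y=7)
  Distance 7: (x=2, y=0), (x=1, y=3), (x=2, y=4), (x=3, y=5), (x=4, y=6), (x=5, y=7), (x=6, y=8)
  Distance 8: (x=1, y=0), (x=0, y=3), (x=2, y=5), (x=3, y=6), (x=5, y=8), (x=7, y=8), (x=6, y=9)
  Distance 9: (x=0, y=0), (x=1, y=5), (x=2, y=6), (x=3, y=7), (x=4, y=8), (x=7, y=9)
  Distance 10: (x=0, y=1), (x=1, y=6), (x=2, y=7), (x=3, y=8), (x=4, y=9)
  Distance 11: (x=1, y=7), (x=3, y=9)  <- goal reached here
One shortest path (11 moves): (x=7, y=2) -> (x=6, y=2) -> (x=5, y=2) -> (x=4, y=2) -> (x=4, y=3) -> (x=4, y=4) -> (x=4, y=5) -> (x=3, y=5) -> (x=3, y=6) -> (x=3, y=7) -> (x=3, y=8) -> (x=3, y=9)

Answer: Shortest path length: 11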